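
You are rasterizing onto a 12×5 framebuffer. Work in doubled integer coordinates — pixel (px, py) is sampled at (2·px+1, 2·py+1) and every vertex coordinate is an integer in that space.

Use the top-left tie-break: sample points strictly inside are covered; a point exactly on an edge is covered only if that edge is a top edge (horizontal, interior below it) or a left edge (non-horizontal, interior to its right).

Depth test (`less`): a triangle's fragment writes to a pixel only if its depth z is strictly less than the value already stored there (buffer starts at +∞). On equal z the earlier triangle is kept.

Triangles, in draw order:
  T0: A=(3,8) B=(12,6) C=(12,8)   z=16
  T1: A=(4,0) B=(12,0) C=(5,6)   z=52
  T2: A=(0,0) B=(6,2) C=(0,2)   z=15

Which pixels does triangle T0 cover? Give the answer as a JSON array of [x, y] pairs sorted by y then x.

T0:
  2·area = 18
  edge (3, 8)→(12, 6): d=(9,-2) top-left  bias=+0
  edge (12, 6)→(12, 8): d=(0,2) right/bottom  bias=-1
  edge (12, 8)→(3, 8): d=(-9,0) right/bottom  bias=-1
    (4,3)@(9, 7): e=[3,6,9] → █
    (5,3)@(11, 7): e=[7,2,9] → █
    (6,3)@(13, 7): e=[11,-2,9] → ·
    (4,4)@(9, 9): e=[21,6,-9] → ·
    (5,4)@(11, 9): e=[25,2,-9] → ·
  covered (2 px):
    · · · · · · · · · · · ·
    · · · · · · · · · · · ·
    · · · · · · · · · · · ·
    · · · · █ █ · · · · · ·
    · · · · · · · · · · · ·
T1:
  2·area = 48
  edge (4, 0)→(12, 0): d=(8,0) top-left  bias=+0
  edge (12, 0)→(5, 6): d=(-7,6) right/bottom  bias=-1
  edge (5, 6)→(4, 0): d=(-1,-6) top-left  bias=+0
    (2,0)@(5, 1): e=[8,35,5] → █
    (3,0)@(7, 1): e=[8,23,17] → █
    (4,0)@(9, 1): e=[8,11,29] → █
    (5,0)@(11, 1): e=[8,-1,41] → ·
    (2,1)@(5, 3): e=[24,21,3] → █
    (4,1)@(9, 3): e=[24,-3,27] → ·
    (2,2)@(5, 5): e=[40,7,1] → █
    (3,2)@(7, 5): e=[40,-5,13] → ·
    (2,3)@(5, 7): e=[56,-7,-1] → ·
  covered (6 px):
    · · █ █ █ · · · · · · ·
    · · █ █ · · · · · · · ·
    · · █ · · · · · · · · ·
    · · · · · · · · · · · ·
    · · · · · · · · · · · ·
T2:
  2·area = 12
  edge (0, 0)→(6, 2): d=(6,2) right/bottom  bias=-1
  edge (6, 2)→(0, 2): d=(-6,0) right/bottom  bias=-1
  edge (0, 2)→(0, 0): d=(0,-2) top-left  bias=+0
    (0,0)@(1, 1): e=[4,6,2] → █
    (1,0)@(3, 1): e=[0,6,6] → ·  [on edge]
    (0,1)@(1, 3): e=[16,-6,2] → ·
    (4,1)@(9, 3): e=[0,-6,18] → ·  [on edge]
    (7,2)@(15, 5): e=[0,-18,30] → ·  [on edge]
    (10,3)@(21, 7): e=[0,-30,42] → ·  [on edge]
  covered (1 px):
    █ · · · · · · · · · · ·
    · · · · · · · · · · · ·
    · · · · · · · · · · · ·
    · · · · · · · · · · · ·
    · · · · · · · · · · · ·

Final: [[4,3],[5,3]]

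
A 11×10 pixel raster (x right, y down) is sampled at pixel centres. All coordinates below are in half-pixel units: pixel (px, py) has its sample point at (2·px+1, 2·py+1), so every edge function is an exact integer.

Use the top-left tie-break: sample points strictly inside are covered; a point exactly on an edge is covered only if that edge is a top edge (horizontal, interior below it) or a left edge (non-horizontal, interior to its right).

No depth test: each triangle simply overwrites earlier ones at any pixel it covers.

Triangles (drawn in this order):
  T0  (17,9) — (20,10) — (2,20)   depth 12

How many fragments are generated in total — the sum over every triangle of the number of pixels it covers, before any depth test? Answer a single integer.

T0:
  2·area = 48
  edge (17, 9)→(20, 10): d=(3,1) right/bottom  bias=-1
  edge (20, 10)→(2, 20): d=(-18,10) right/bottom  bias=-1
  edge (2, 20)→(17, 9): d=(15,-11) top-left  bias=+0
    (2,2)@(5, 5): e=[0,240,-192] → ·  [on edge]
    (5,3)@(11, 7): e=[0,144,-96] → ·  [on edge]
    (8,4)@(17, 9): e=[0,48,0] → ·  [on edge]
    (7,5)@(15, 11): e=[8,32,8] → #
    (8,5)@(17, 11): e=[6,12,30] → #
    (9,5)@(19, 11): e=[4,-8,52] → ·
    (6,6)@(13, 13): e=[16,16,16] → #
    (7,6)@(15, 13): e=[14,-4,38] → ·
    (8,6)@(17, 13): e=[12,-24,60] → ·
    (4,7)@(9, 15): e=[26,20,2] → #
    (5,7)@(11, 15): e=[24,0,24] → ·  [on edge]
    (6,7)@(13, 15): e=[22,-20,46] → ·
  covered (5 px):
    · · · · · · · · · · ·
    · · · · · · · · · · ·
    · · · · · · · · · · ·
    · · · · · · · · · · ·
    · · · · · · · · · · ·
    · · · · · · · # # · ·
    · · · · · · # · · · ·
    · · · · # · · · · · ·
    · · · # · · · · · · ·
    · · · · · · · · · · ·

Answer: 5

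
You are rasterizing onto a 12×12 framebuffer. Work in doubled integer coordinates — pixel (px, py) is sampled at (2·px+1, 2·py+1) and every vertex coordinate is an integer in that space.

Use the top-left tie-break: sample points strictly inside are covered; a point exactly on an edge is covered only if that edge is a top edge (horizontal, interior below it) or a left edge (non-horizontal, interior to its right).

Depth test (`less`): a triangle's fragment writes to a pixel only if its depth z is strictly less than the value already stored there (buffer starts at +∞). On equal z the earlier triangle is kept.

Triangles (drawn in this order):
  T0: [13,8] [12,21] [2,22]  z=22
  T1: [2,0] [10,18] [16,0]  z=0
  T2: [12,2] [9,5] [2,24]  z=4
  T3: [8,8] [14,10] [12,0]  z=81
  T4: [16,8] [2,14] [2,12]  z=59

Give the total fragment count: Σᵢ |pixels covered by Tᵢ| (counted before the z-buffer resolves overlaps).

T0:
  2·area = 129
  edge (13, 8)→(12, 21): d=(-1,13) right/bottom  bias=-1
  edge (12, 21)→(2, 22): d=(-10,1) right/bottom  bias=-1
  edge (2, 22)→(13, 8): d=(11,-14) top-left  bias=+0
    (5,5)@(11, 11): e=[23,101,5] → X
    (6,5)@(13, 11): e=[-3,99,33] → .
    (5,6)@(11, 13): e=[21,81,27] → X
    (6,6)@(13, 13): e=[-5,79,55] → .
    (4,7)@(9, 15): e=[45,63,21] → X
    (6,7)@(13, 15): e=[-7,59,77] → .
    (3,8)@(7, 17): e=[69,45,15] → X
    (6,8)@(13, 17): e=[-9,39,99] → .
    (2,9)@(5, 19): e=[93,27,9] → X
    (6,9)@(13, 19): e=[-11,19,121] → .
    (1,10)@(3, 21): e=[117,9,3] → X
    (6,10)@(13, 21): e=[-13,-1,143] → .
  covered (16 px):
    . . . . . . . . . . . .
    . . . . . . . . . . . .
    . . . . . . . . . . . .
    . . . . . . . . . . . .
    . . . . . . . . . . . .
    . . . . . X . . . . . .
    . . . . . X . . . . . .
    . . . . X X . . . . . .
    . . . X X X . . . . . .
    . . X X X X . . . . . .
    . X X X X X . . . . . .
    . . . . . . . . . . . .
T1:
  2·area = 252  (B↔C swapped to make it positive)
  edge (2, 0)→(16, 0): d=(14,0) top-left  bias=+0
  edge (16, 0)→(10, 18): d=(-6,18) right/bottom  bias=-1
  edge (10, 18)→(2, 0): d=(-8,-18) top-left  bias=+0
    (1,0)@(3, 1): e=[14,228,10] → X
    (2,0)@(5, 1): e=[14,192,46] → X
    (3,0)@(7, 1): e=[14,156,82] → X
    (4,0)@(9, 1): e=[14,120,118] → X
    (5,0)@(11, 1): e=[14,84,154] → X
    (6,0)@(13, 1): e=[14,48,190] → X
    (7,0)@(15, 1): e=[14,12,226] → X
    (8,0)@(17, 1): e=[14,-24,262] → .
    (1,1)@(3, 3): e=[42,216,-6] → .
    (2,1)@(5, 3): e=[42,180,30] → X
    (7,1)@(15, 3): e=[42,0,210] → .  [on edge]
    (2,2)@(5, 5): e=[70,168,14] → X
    (6,4)@(13, 9): e=[126,0,126] → .  [on edge]
    (5,7)@(11, 15): e=[210,0,42] → .  [on edge]
    (4,10)@(9, 21): e=[294,0,-42] → .  [on edge]
  covered (30 px):
    . X X X X X X X . . . .
    . . X X X X X . . . . .
    . . X X X X X . . . . .
    . . . X X X X . . . . .
    . . . X X X . . . . . .
    . . . X X X . . . . . .
    . . . . X X . . . . . .
    . . . . X . . . . . . .
    . . . . . . . . . . . .
    . . . . . . . . . . . .
    . . . . . . . . . . . .
    . . . . . . . . . . . .
T2:
  2·area = 36  (B↔C swapped to make it positive)
  edge (12, 2)→(2, 24): d=(-10,22) right/bottom  bias=-1
  edge (2, 24)→(9, 5): d=(7,-19) top-left  bias=+0
  edge (9, 5)→(12, 2): d=(3,-3) top-left  bias=+0
    (6,0)@(13, 1): e=[-12,48,0] → .  [on edge]
    (5,1)@(11, 3): e=[12,24,0] → X  [on edge]
    (6,1)@(13, 3): e=[-32,62,6] → .
    (4,2)@(9, 5): e=[36,0,0] → X  [on edge]
    (5,2)@(11, 5): e=[-8,38,6] → .
    (3,3)@(7, 7): e=[60,-24,0] → .  [on edge]
    (4,3)@(9, 7): e=[16,14,6] → X
    (5,3)@(11, 7): e=[-28,52,12] → .
    (2,4)@(5, 9): e=[84,-48,0] → .  [on edge]
    (4,4)@(9, 9): e=[-4,28,12] → .
    (1,5)@(3, 11): e=[108,-72,0] → .  [on edge]
    (3,5)@(7, 11): e=[20,4,12] → X
    (0,6)@(1, 13): e=[132,-96,0] → .  [on edge]
    (3,6)@(7, 13): e=[0,18,18] → .  [on edge]
  covered (5 px):
    . . . . . . . . . . . .
    . . . . . X . . . . . .
    . . . . X . . . . . . .
    . . . . X . . . . . . .
    . . . . . . . . . . . .
    . . . X . . . . . . . .
    . . . . . . . . . . . .
    . . . . . . . . . . . .
    . . X . . . . . . . . .
    . . . . . . . . . . . .
    . . . . . . . . . . . .
    . . . . . . . . . . . .
T3:
  2·area = 56  (B↔C swapped to make it positive)
  edge (8, 8)→(12, 0): d=(4,-8) top-left  bias=+0
  edge (12, 0)→(14, 10): d=(2,10) right/bottom  bias=-1
  edge (14, 10)→(8, 8): d=(-6,-2) top-left  bias=+0
    (5,1)@(11, 3): e=[4,16,36] → X
    (6,1)@(13, 3): e=[20,-4,40] → .
    (5,2)@(11, 5): e=[12,20,24] → X
    (6,2)@(13, 5): e=[28,0,28] → .  [on edge]
    (2,3)@(5, 7): e=[-28,84,0] → .  [on edge]
    (4,3)@(9, 7): e=[4,44,8] → X
    (6,3)@(13, 7): e=[36,4,16] → X
    (7,3)@(15, 7): e=[52,-16,20] → .
    (4,4)@(9, 9): e=[12,48,-4] → .
    (5,4)@(11, 9): e=[28,28,0] → X  [on edge]
    (7,4)@(15, 9): e=[60,-12,8] → .
    (5,5)@(11, 11): e=[36,32,-12] → .
    (8,5)@(17, 11): e=[84,-28,0] → .  [on edge]
    (11,6)@(23, 13): e=[140,-84,0] → .  [on edge]
    (7,7)@(15, 15): e=[84,0,-28] → .  [on edge]
  covered (7 px):
    . . . . . . . . . . . .
    . . . . . X . . . . . .
    . . . . . X . . . . . .
    . . . . X X X . . . . .
    . . . . . X X . . . . .
    . . . . . . . . . . . .
    . . . . . . . . . . . .
    . . . . . . . . . . . .
    . . . . . . . . . . . .
    . . . . . . . . . . . .
    . . . . . . . . . . . .
    . . . . . . . . . . . .
T4:
  2·area = 28
  edge (16, 8)→(2, 14): d=(-14,6) right/bottom  bias=-1
  edge (2, 14)→(2, 12): d=(0,-2) top-left  bias=+0
  edge (2, 12)→(16, 8): d=(14,-4) top-left  bias=+0
    (11,2)@(23, 5): e=[0,42,-14] → .  [on edge]
    (6,4)@(13, 9): e=[4,22,2] → X
    (7,4)@(15, 9): e=[-8,26,10] → .
    (3,5)@(7, 11): e=[12,10,6] → X
    (4,5)@(9, 11): e=[0,14,14] → .  [on edge]
    (6,5)@(13, 11): e=[-24,22,30] → .
    (1,6)@(3, 13): e=[8,2,18] → X
    (2,6)@(5, 13): e=[-4,6,26] → .
    (3,6)@(7, 13): e=[-16,10,34] → .
    (1,7)@(3, 15): e=[-20,2,46] → .
  covered (3 px):
    . . . . . . . . . . . .
    . . . . . . . . . . . .
    . . . . . . . . . . . .
    . . . . . . . . . . . .
    . . . . . . X . . . . .
    . . . X . . . . . . . .
    . X . . . . . . . . . .
    . . . . . . . . . . . .
    . . . . . . . . . . . .
    . . . . . . . . . . . .
    . . . . . . . . . . . .
    . . . . . . . . . . . .

Final: 61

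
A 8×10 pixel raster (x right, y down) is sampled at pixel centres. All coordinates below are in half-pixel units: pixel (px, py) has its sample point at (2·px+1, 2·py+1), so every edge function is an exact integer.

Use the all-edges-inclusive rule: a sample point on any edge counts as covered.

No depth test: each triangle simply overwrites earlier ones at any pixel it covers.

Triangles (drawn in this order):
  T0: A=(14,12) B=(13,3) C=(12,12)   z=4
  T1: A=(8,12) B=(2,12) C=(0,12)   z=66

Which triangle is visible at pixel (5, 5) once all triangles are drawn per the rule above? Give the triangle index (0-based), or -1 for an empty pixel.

T0:
  2·area = 18  (B↔C swapped to make it positive)
  edge (14, 12)→(12, 12): d=(-2,0) inclusive
  edge (12, 12)→(13, 3): d=(1,-9) inclusive
  edge (13, 3)→(14, 12): d=(1,9) inclusive
    (6,1)@(13, 3): e=[18,0,0] → █  [on edge]
    (7,1)@(15, 3): e=[18,18,-18] → ·
    (6,2)@(13, 5): e=[14,2,2] → █
    (7,2)@(15, 5): e=[14,20,-16] → ·
    (6,3)@(13, 7): e=[10,4,4] → █
    (7,3)@(15, 7): e=[10,22,-14] → ·
    (6,4)@(13, 9): e=[6,6,6] → █
    (7,4)@(15, 9): e=[6,24,-12] → ·
    (6,5)@(13, 11): e=[2,8,8] → █
    (7,5)@(15, 11): e=[2,26,-10] → ·
    (6,6)@(13, 13): e=[-2,10,10] → ·
  covered (5 px):
    · · · · · · · ·
    · · · · · · █ ·
    · · · · · · █ ·
    · · · · · · █ ·
    · · · · · · █ ·
    · · · · · · █ ·
    · · · · · · · ·
    · · · · · · · ·
    · · · · · · · ·
    · · · · · · · ·
T1:
  degenerate (2·area = 0) — covers nothing

Z-buffer (winner per pixel, '.' = empty):
  . . . . . . . .
  . . . . . . 0 .
  . . . . . . 0 .
  . . . . . . 0 .
  . . . . . . 0 .
  . . . . . . 0 .
  . . . . . . . .
  . . . . . . . .
  . . . . . . . .
  . . . . . . . .

Final: -1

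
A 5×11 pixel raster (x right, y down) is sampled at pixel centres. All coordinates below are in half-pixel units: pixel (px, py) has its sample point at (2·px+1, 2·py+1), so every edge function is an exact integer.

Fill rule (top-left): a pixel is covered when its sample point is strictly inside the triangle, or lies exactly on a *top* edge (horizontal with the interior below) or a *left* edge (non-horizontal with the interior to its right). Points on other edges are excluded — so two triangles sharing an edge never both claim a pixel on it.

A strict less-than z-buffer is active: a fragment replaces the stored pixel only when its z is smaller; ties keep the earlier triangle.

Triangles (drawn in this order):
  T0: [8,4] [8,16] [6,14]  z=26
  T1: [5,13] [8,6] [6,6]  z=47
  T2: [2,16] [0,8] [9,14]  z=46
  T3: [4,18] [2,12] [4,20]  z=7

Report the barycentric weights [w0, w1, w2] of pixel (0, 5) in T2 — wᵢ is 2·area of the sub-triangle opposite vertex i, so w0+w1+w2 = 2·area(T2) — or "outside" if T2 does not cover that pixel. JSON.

T0:
  2·area = 24
  edge (8, 4)→(8, 16): d=(0,12) right/bottom  bias=-1
  edge (8, 16)→(6, 14): d=(-2,-2) top-left  bias=+0
  edge (6, 14)→(8, 4): d=(2,-10) top-left  bias=+0
    (0,4)@(1, 9): e=[84,0,-60] → ·  [on edge]
    (3,4)@(7, 9): e=[12,12,0] → █  [on edge]
    (4,4)@(9, 9): e=[-12,16,20] → ·
    (1,5)@(3, 11): e=[60,0,-36] → ·  [on edge]
    (3,5)@(7, 11): e=[12,8,4] → █
    (4,5)@(9, 11): e=[-12,12,24] → ·
    (2,6)@(5, 13): e=[36,0,-12] → ·  [on edge]
    (3,6)@(7, 13): e=[12,4,8] → █
    (4,6)@(9, 13): e=[-12,8,28] → ·
    (3,7)@(7, 15): e=[12,0,12] → █  [on edge]
    (4,7)@(9, 15): e=[-12,4,32] → ·
    (3,8)@(7, 17): e=[12,-4,16] → ·
    (4,8)@(9, 17): e=[-12,0,36] → ·  [on edge]
    (2,9)@(5, 19): e=[36,-12,0] → ·  [on edge]
  covered (4 px):
    · · · · ·
    · · · · ·
    · · · · ·
    · · · · ·
    · · · █ ·
    · · · █ ·
    · · · █ ·
    · · · █ ·
    · · · · ·
    · · · · ·
    · · · · ·
T1:
  2·area = 14  (B↔C swapped to make it positive)
  edge (5, 13)→(6, 6): d=(1,-7) top-left  bias=+0
  edge (6, 6)→(8, 6): d=(2,0) top-left  bias=+0
  edge (8, 6)→(5, 13): d=(-3,7) right/bottom  bias=-1
    (3,3)@(7, 7): e=[8,2,4] → █
    (4,3)@(9, 7): e=[22,2,-10] → ·
    (3,4)@(7, 9): e=[10,6,-2] → ·
    (2,6)@(5, 13): e=[0,14,0] → ·  [on edge]
  covered (1 px):
    · · · · ·
    · · · · ·
    · · · · ·
    · · · █ ·
    · · · · ·
    · · · · ·
    · · · · ·
    · · · · ·
    · · · · ·
    · · · · ·
    · · · · ·
T2:
  2·area = 60
  edge (2, 16)→(0, 8): d=(-2,-8) top-left  bias=+0
  edge (0, 8)→(9, 14): d=(9,6) right/bottom  bias=-1
  edge (9, 14)→(2, 16): d=(-7,2) right/bottom  bias=-1
    (0,4)@(1, 9): e=[6,3,51] → █
    (1,4)@(3, 9): e=[22,-9,47] → ·
    (0,5)@(1, 11): e=[2,21,37] → █
    (1,5)@(3, 11): e=[18,9,33] → █
    (2,5)@(5, 11): e=[34,-3,29] → ·
    (0,6)@(1, 13): e=[-2,39,23] → ·
    (1,6)@(3, 13): e=[14,27,19] → █
    (2,6)@(5, 13): e=[30,15,15] → █
    (3,6)@(7, 13): e=[46,3,11] → █
    (4,6)@(9, 13): e=[62,-9,7] → ·
    (1,7)@(3, 15): e=[10,45,5] → █
    (3,7)@(7, 15): e=[42,21,-3] → ·
  covered (8 px):
    · · · · ·
    · · · · ·
    · · · · ·
    · · · · ·
    █ · · · ·
    █ █ · · ·
    · █ █ █ ·
    · █ █ · ·
    · · · · ·
    · · · · ·
    · · · · ·
T3:
  2·area = 4  (B↔C swapped to make it positive)
  edge (4, 18)→(4, 20): d=(0,2) right/bottom  bias=-1
  edge (4, 20)→(2, 12): d=(-2,-8) top-left  bias=+0
  edge (2, 12)→(4, 18): d=(2,6) right/bottom  bias=-1
    (0,4)@(1, 9): e=[6,-2,0] → ·  [on edge]
    (1,7)@(3, 15): e=[2,2,0] → ·  [on edge]
    (2,10)@(5, 21): e=[-2,6,0] → ·  [on edge]
  covered (0 px):
    · · · · ·
    · · · · ·
    · · · · ·
    · · · · ·
    · · · · ·
    · · · · ·
    · · · · ·
    · · · · ·
    · · · · ·
    · · · · ·
    · · · · ·

Final: [21,37,2]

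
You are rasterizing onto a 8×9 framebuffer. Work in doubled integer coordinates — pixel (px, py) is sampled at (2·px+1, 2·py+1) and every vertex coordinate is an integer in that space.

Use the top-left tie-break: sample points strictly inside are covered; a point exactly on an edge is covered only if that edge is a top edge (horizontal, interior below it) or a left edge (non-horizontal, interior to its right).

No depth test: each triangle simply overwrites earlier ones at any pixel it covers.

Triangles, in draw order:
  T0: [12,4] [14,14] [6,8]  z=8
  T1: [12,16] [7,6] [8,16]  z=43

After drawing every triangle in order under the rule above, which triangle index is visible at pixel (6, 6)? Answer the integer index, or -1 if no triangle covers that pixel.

T0:
  2·area = 68
  edge (12, 4)→(14, 14): d=(2,10) right/bottom  bias=-1
  edge (14, 14)→(6, 8): d=(-8,-6) top-left  bias=+0
  edge (6, 8)→(12, 4): d=(6,-4) top-left  bias=+0
    (5,2)@(11, 5): e=[12,54,2] → █
    (6,2)@(13, 5): e=[-8,66,10] → ·
    (4,3)@(9, 7): e=[36,26,6] → █
    (6,3)@(13, 7): e=[-4,50,22] → ·
    (4,4)@(9, 9): e=[40,10,18] → █
    (6,4)@(13, 9): e=[0,34,34] → ·  [on edge]
    (4,5)@(9, 11): e=[44,-6,30] → ·
    (5,5)@(11, 11): e=[24,6,38] → █
    (6,5)@(13, 11): e=[4,18,46] → █
    (7,5)@(15, 11): e=[-16,30,54] → ·
    (5,6)@(11, 13): e=[28,-10,50] → ·
    (6,6)@(13, 13): e=[8,2,58] → █
  covered (8 px):
    · · · · · · · ·
    · · · · · · · ·
    · · · · · █ · ·
    · · · · █ █ · ·
    · · · · █ █ · ·
    · · · · · █ █ ·
    · · · · · · █ ·
    · · · · · · · ·
    · · · · · · · ·
T1:
  2·area = 40  (B↔C swapped to make it positive)
  edge (12, 16)→(8, 16): d=(-4,0) right/bottom  bias=-1
  edge (8, 16)→(7, 6): d=(-1,-10) top-left  bias=+0
  edge (7, 6)→(12, 16): d=(5,10) right/bottom  bias=-1
    (4,5)@(9, 11): e=[20,15,5] → █
    (5,5)@(11, 11): e=[20,35,-15] → ·
    (4,6)@(9, 13): e=[12,13,15] → █
    (5,6)@(11, 13): e=[12,33,-5] → ·
    (4,7)@(9, 15): e=[4,11,25] → █
    (5,7)@(11, 15): e=[4,31,5] → █
    (6,7)@(13, 15): e=[4,51,-15] → ·
    (4,8)@(9, 17): e=[-4,9,35] → ·
    (5,8)@(11, 17): e=[-4,29,15] → ·
  covered (4 px):
    · · · · · · · ·
    · · · · · · · ·
    · · · · · · · ·
    · · · · · · · ·
    · · · · · · · ·
    · · · · █ · · ·
    · · · · █ · · ·
    · · · · █ █ · ·
    · · · · · · · ·

Z-buffer (winner per pixel, '.' = empty):
  . . . . . . . .
  . . . . . . . .
  . . . . . 0 . .
  . . . . 0 0 . .
  . . . . 0 0 . .
  . . . . 1 0 0 .
  . . . . 1 . 0 .
  . . . . 1 1 . .
  . . . . . . . .

Final: 0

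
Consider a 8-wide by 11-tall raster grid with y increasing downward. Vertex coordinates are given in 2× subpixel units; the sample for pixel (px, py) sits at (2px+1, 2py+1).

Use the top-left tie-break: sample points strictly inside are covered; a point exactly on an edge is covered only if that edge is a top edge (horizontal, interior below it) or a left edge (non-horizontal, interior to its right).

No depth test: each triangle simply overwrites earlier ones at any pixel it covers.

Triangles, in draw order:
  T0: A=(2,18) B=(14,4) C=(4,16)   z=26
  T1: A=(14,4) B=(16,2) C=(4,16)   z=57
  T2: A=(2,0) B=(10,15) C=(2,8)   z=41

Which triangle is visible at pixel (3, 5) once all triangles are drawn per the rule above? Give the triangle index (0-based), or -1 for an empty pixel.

T0:
  2·area = 4
  edge (2, 18)→(14, 4): d=(12,-14) top-left  bias=+0
  edge (14, 4)→(4, 16): d=(-10,12) right/bottom  bias=-1
  edge (4, 16)→(2, 18): d=(-2,2) right/bottom  bias=-1
    (7,2)@(15, 5): e=[26,-22,0] → .  [on edge]
    (6,3)@(13, 7): e=[22,-18,0] → .  [on edge]
    (5,4)@(11, 9): e=[18,-14,0] → .  [on edge]
    (4,5)@(9, 11): e=[14,-10,0] → .  [on edge]
    (3,6)@(7, 13): e=[10,-6,0] → .  [on edge]
    (2,7)@(5, 15): e=[6,-2,0] → .  [on edge]
    (1,8)@(3, 17): e=[2,2,0] → .  [on edge]
    (0,9)@(1, 19): e=[-2,6,0] → .  [on edge]
  covered (0 px):
    . . . . . . . .
    . . . . . . . .
    . . . . . . . .
    . . . . . . . .
    . . . . . . . .
    . . . . . . . .
    . . . . . . . .
    . . . . . . . .
    . . . . . . . .
    . . . . . . . .
    . . . . . . . .
T1:
  2·area = 4
  edge (14, 4)→(16, 2): d=(2,-2) top-left  bias=+0
  edge (16, 2)→(4, 16): d=(-12,14) right/bottom  bias=-1
  edge (4, 16)→(14, 4): d=(10,-12) top-left  bias=+0
    (7,1)@(15, 3): e=[0,2,2] → X  [on edge]
    (6,2)@(13, 5): e=[0,6,-2] → .  [on edge]
    (7,2)@(15, 5): e=[4,-22,22] → .
    (5,3)@(11, 7): e=[0,10,-6] → .  [on edge]
    (4,4)@(9, 9): e=[0,14,-10] → .  [on edge]
    (3,5)@(7, 11): e=[0,18,-14] → .  [on edge]
    (2,6)@(5, 13): e=[0,22,-18] → .  [on edge]
    (1,7)@(3, 15): e=[0,26,-22] → .  [on edge]
    (0,8)@(1, 17): e=[0,30,-26] → .  [on edge]
  covered (1 px):
    . . . . . . . .
    . . . . . . . X
    . . . . . . . .
    . . . . . . . .
    . . . . . . . .
    . . . . . . . .
    . . . . . . . .
    . . . . . . . .
    . . . . . . . .
    . . . . . . . .
    . . . . . . . .
T2:
  2·area = 64
  edge (2, 0)→(10, 15): d=(8,15) right/bottom  bias=-1
  edge (10, 15)→(2, 8): d=(-8,-7) top-left  bias=+0
  edge (2, 8)→(2, 0): d=(0,-8) top-left  bias=+0
    (1,1)@(3, 3): e=[9,47,8] → X
    (2,1)@(5, 3): e=[-21,61,24] → .
    (1,2)@(3, 5): e=[25,31,8] → X
    (2,2)@(5, 5): e=[-5,45,24] → .
    (1,3)@(3, 7): e=[41,15,8] → X
    (2,3)@(5, 7): e=[11,29,24] → X
    (3,3)@(7, 7): e=[-19,43,40] → .
    (1,4)@(3, 9): e=[57,-1,8] → .
    (2,4)@(5, 9): e=[27,13,24] → X
    (3,4)@(7, 9): e=[-3,27,40] → .
    (2,5)@(5, 11): e=[43,-3,24] → .
    (3,5)@(7, 11): e=[13,11,40] → X
  covered (6 px):
    . . . . . . . .
    . X . . . . . .
    . X . . . . . .
    . X X . . . . .
    . . X . . . . .
    . . . X . . . .
    . . . . . . . .
    . . . . . . . .
    . . . . . . . .
    . . . . . . . .
    . . . . . . . .

Z-buffer (winner per pixel, '.' = empty):
  . . . . . . . .
  . 2 . . . . . 1
  . 2 . . . . . .
  . 2 2 . . . . .
  . . 2 . . . . .
  . . . 2 . . . .
  . . . . . . . .
  . . . . . . . .
  . . . . . . . .
  . . . . . . . .
  . . . . . . . .

Answer: 2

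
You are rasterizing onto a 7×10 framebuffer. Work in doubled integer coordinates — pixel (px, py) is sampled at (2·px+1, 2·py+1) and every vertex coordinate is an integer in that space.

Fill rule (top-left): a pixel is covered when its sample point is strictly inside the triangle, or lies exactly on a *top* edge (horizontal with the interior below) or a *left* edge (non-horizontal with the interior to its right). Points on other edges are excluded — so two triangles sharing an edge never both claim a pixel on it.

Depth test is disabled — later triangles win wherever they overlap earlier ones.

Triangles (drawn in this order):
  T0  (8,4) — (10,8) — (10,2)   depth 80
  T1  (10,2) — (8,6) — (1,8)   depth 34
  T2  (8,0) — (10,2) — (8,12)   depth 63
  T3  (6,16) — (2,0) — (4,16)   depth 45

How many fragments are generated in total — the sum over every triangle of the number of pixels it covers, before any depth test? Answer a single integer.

T0:
  2·area = 12  (B↔C swapped to make it positive)
  edge (8, 4)→(10, 2): d=(2,-2) top-left  bias=+0
  edge (10, 2)→(10, 8): d=(0,6) right/bottom  bias=-1
  edge (10, 8)→(8, 4): d=(-2,-4) top-left  bias=+0
    (5,0)@(11, 1): e=[0,-6,18] → .  [on edge]
    (4,1)@(9, 3): e=[0,6,6] → X  [on edge]
    (5,1)@(11, 3): e=[4,-6,14] → .
    (3,2)@(7, 5): e=[0,18,-6] → .  [on edge]
    (4,2)@(9, 5): e=[4,6,2] → X
    (5,2)@(11, 5): e=[8,-6,10] → .
    (2,3)@(5, 7): e=[0,30,-18] → .  [on edge]
    (4,3)@(9, 7): e=[8,6,-2] → .
    (1,4)@(3, 9): e=[0,42,-30] → .  [on edge]
    (0,5)@(1, 11): e=[0,54,-42] → .  [on edge]
  covered (2 px):
    . . . . . . .
    . . . . X . .
    . . . . X . .
    . . . . . . .
    . . . . . . .
    . . . . . . .
    . . . . . . .
    . . . . . . .
    . . . . . . .
    . . . . . . .
T1:
  2·area = 24
  edge (10, 2)→(8, 6): d=(-2,4) right/bottom  bias=-1
  edge (8, 6)→(1, 8): d=(-7,2) right/bottom  bias=-1
  edge (1, 8)→(10, 2): d=(9,-6) top-left  bias=+0
    (4,1)@(9, 3): e=[2,19,3] → X
    (5,1)@(11, 3): e=[-6,15,15] → .
    (3,2)@(7, 5): e=[6,9,9] → X
    (4,2)@(9, 5): e=[-2,5,21] → .
    (1,3)@(3, 7): e=[18,3,3] → X
    (2,3)@(5, 7): e=[10,-1,15] → .
    (3,3)@(7, 7): e=[2,-5,27] → .
    (1,4)@(3, 9): e=[14,-11,21] → .
  covered (3 px):
    . . . . . . .
    . . . . X . .
    . . . X . . .
    . X . . . . .
    . . . . . . .
    . . . . . . .
    . . . . . . .
    . . . . . . .
    . . . . . . .
    . . . . . . .
T2:
  2·area = 24
  edge (8, 0)→(10, 2): d=(2,2) right/bottom  bias=-1
  edge (10, 2)→(8, 12): d=(-2,10) right/bottom  bias=-1
  edge (8, 12)→(8, 0): d=(0,-12) top-left  bias=+0
    (4,0)@(9, 1): e=[0,12,12] → .  [on edge]
    (4,1)@(9, 3): e=[4,8,12] → X
    (5,1)@(11, 3): e=[0,-12,36] → .  [on edge]
    (4,2)@(9, 5): e=[8,4,12] → X
    (5,2)@(11, 5): e=[4,-16,36] → .
    (6,2)@(13, 5): e=[0,-36,60] → .  [on edge]
    (4,3)@(9, 7): e=[12,0,12] → .  [on edge]
    (3,8)@(7, 17): e=[36,0,-12] → .  [on edge]
  covered (2 px):
    . . . . . . .
    . . . . X . .
    . . . . X . .
    . . . . . . .
    . . . . . . .
    . . . . . . .
    . . . . . . .
    . . . . . . .
    . . . . . . .
    . . . . . . .
T3:
  2·area = 32  (B↔C swapped to make it positive)
  edge (6, 16)→(4, 16): d=(-2,0) right/bottom  bias=-1
  edge (4, 16)→(2, 0): d=(-2,-16) top-left  bias=+0
  edge (2, 0)→(6, 16): d=(4,16) right/bottom  bias=-1
    (1,2)@(3, 5): e=[22,6,4] → X
    (2,2)@(5, 5): e=[22,38,-28] → .
    (1,3)@(3, 7): e=[18,2,12] → X
    (2,3)@(5, 7): e=[18,34,-20] → .
    (1,4)@(3, 9): e=[14,-2,20] → .
    (2,6)@(5, 13): e=[6,22,4] → X
    (3,6)@(7, 13): e=[6,54,-28] → .
    (2,7)@(5, 15): e=[2,18,12] → X
    (3,7)@(7, 15): e=[2,50,-20] → .
    (2,8)@(5, 17): e=[-2,14,20] → .
  covered (4 px):
    . . . . . . .
    . . . . . . .
    . X . . . . .
    . X . . . . .
    . . . . . . .
    . . . . . . .
    . . X . . . .
    . . X . . . .
    . . . . . . .
    . . . . . . .

Answer: 11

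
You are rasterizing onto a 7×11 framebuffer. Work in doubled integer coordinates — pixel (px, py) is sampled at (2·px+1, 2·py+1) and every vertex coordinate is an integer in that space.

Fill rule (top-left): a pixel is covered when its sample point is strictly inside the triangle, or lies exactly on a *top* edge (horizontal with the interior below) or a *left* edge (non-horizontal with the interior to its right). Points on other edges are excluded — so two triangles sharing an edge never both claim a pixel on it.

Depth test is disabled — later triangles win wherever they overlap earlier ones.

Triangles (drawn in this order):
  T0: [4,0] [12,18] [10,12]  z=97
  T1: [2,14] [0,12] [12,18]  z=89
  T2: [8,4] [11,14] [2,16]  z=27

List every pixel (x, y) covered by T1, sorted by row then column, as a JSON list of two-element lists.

T0:
  2·area = 12  (B↔C swapped to make it positive)
  edge (4, 0)→(10, 12): d=(6,12) right/bottom  bias=-1
  edge (10, 12)→(12, 18): d=(2,6) right/bottom  bias=-1
  edge (12, 18)→(4, 0): d=(-8,-18) top-left  bias=+0
    (3,1)@(7, 3): e=[-18,0,30] → .  [on edge]
    (4,4)@(9, 9): e=[-6,0,18] → .  [on edge]
    (4,5)@(9, 11): e=[6,4,2] → X
    (5,5)@(11, 11): e=[-18,-8,38] → .
    (4,6)@(9, 13): e=[18,8,-14] → .
    (5,7)@(11, 15): e=[6,0,6] → .  [on edge]
    (6,10)@(13, 21): e=[18,0,-6] → .  [on edge]
  covered (1 px):
    . . . . . . .
    . . . . . . .
    . . . . . . .
    . . . . . . .
    . . . . . . .
    . . . . X . .
    . . . . . . .
    . . . . . . .
    . . . . . . .
    . . . . . . .
    . . . . . . .
T1:
  2·area = 12
  edge (2, 14)→(0, 12): d=(-2,-2) top-left  bias=+0
  edge (0, 12)→(12, 18): d=(12,6) right/bottom  bias=-1
  edge (12, 18)→(2, 14): d=(-10,-4) top-left  bias=+0
    (0,6)@(1, 13): e=[0,6,6] → X  [on edge]
    (1,6)@(3, 13): e=[4,-6,14] → .
    (0,7)@(1, 15): e=[-4,30,-14] → .
    (1,7)@(3, 15): e=[0,18,-6] → .  [on edge]
    (2,7)@(5, 15): e=[4,6,2] → X
    (3,7)@(7, 15): e=[8,-6,10] → .
    (2,8)@(5, 17): e=[0,30,-18] → .  [on edge]
    (3,9)@(7, 19): e=[0,42,-30] → .  [on edge]
    (4,10)@(9, 21): e=[0,54,-42] → .  [on edge]
  covered (2 px):
    . . . . . . .
    . . . . . . .
    . . . . . . .
    . . . . . . .
    . . . . . . .
    . . . . . . .
    X . . . . . .
    . . X . . . .
    . . . . . . .
    . . . . . . .
    . . . . . . .
T2:
  2·area = 96
  edge (8, 4)→(11, 14): d=(3,10) right/bottom  bias=-1
  edge (11, 14)→(2, 16): d=(-9,2) right/bottom  bias=-1
  edge (2, 16)→(8, 4): d=(6,-12) top-left  bias=+0
    (3,3)@(7, 7): e=[19,71,6] → X
    (4,3)@(9, 7): e=[-1,67,30] → .
    (3,4)@(7, 9): e=[25,53,18] → X
    (4,4)@(9, 9): e=[5,49,42] → X
    (5,4)@(11, 9): e=[-15,45,66] → .
    (2,5)@(5, 11): e=[51,39,6] → X
    (5,5)@(11, 11): e=[-9,27,78] → .
    (2,6)@(5, 13): e=[57,21,18] → X
    (5,6)@(11, 13): e=[-3,9,90] → .
    (1,7)@(3, 15): e=[83,7,6] → X
    (3,7)@(7, 15): e=[43,-1,54] → .
    (4,7)@(9, 15): e=[23,-5,78] → .
  covered (11 px):
    . . . . . . .
    . . . . . . .
    . . . . . . .
    . . . X . . .
    . . . X X . .
    . . X X X . .
    . . X X X . .
    . X X . . . .
    . . . . . . .
    . . . . . . .
    . . . . . . .

Answer: [[0,6],[2,7]]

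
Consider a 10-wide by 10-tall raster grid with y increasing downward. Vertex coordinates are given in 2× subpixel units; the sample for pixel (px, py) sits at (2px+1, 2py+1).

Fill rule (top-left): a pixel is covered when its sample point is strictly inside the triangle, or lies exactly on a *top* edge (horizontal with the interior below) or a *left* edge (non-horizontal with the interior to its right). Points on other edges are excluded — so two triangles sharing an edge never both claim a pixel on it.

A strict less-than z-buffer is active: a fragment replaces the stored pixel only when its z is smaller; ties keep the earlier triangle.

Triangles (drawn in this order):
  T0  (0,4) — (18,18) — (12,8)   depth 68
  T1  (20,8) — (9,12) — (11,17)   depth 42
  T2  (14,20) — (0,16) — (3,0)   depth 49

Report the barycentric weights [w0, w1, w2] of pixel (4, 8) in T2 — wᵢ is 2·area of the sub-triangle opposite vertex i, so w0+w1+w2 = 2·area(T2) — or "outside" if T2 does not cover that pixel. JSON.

T0:
  2·area = 96  (B↔C swapped to make it positive)
  edge (0, 4)→(12, 8): d=(12,4) right/bottom  bias=-1
  edge (12, 8)→(18, 18): d=(6,10) right/bottom  bias=-1
  edge (18, 18)→(0, 4): d=(-18,-14) top-left  bias=+0
    (4,1)@(9, 3): e=[-48,0,144] → .  [on edge]
    (1,2)@(3, 5): e=[0,72,24] → .  [on edge]
    (2,3)@(5, 7): e=[16,64,16] → X
    (3,3)@(7, 7): e=[8,44,44] → X
    (4,3)@(9, 7): e=[0,24,72] → .  [on edge]
    (2,4)@(5, 9): e=[40,76,-20] → .
    (3,4)@(7, 9): e=[32,56,8] → X
    (4,4)@(9, 9): e=[24,36,36] → X
    (5,4)@(11, 9): e=[16,16,64] → X
    (6,4)@(13, 9): e=[8,-4,92] → .
    (7,4)@(15, 9): e=[0,-24,120] → .  [on edge]
    (3,5)@(7, 11): e=[56,68,-28] → .
    (4,5)@(9, 11): e=[48,48,0] → X  [on edge]
    (7,6)@(15, 13): e=[48,0,48] → .  [on edge]
  covered (11 px):
    . . . . . . . . . .
    . . . . . . . . . .
    . . . . . . . . . .
    . . X X . . . . . .
    . . . X X X . . . .
    . . . . X X X . . .
    . . . . . . X . . .
    . . . . . . . X . .
    . . . . . . . . X .
    . . . . . . . . . .
T1:
  2·area = 63  (B↔C swapped to make it positive)
  edge (20, 8)→(11, 17): d=(-9,9) right/bottom  bias=-1
  edge (11, 17)→(9, 12): d=(-2,-5) top-left  bias=+0
  edge (9, 12)→(20, 8): d=(11,-4) top-left  bias=+0
    (3,3)@(7, 7): e=[126,0,-63] → .  [on edge]
    (9,4)@(19, 9): e=[0,56,7] → .  [on edge]
    (6,5)@(13, 11): e=[36,22,5] → X
    (7,5)@(15, 11): e=[18,32,13] → X
    (8,5)@(17, 11): e=[0,42,21] → .  [on edge]
    (5,6)@(11, 13): e=[36,8,19] → X
    (7,6)@(15, 13): e=[0,28,35] → .  [on edge]
    (5,7)@(11, 15): e=[18,4,41] → X
    (6,7)@(13, 15): e=[0,14,49] → .  [on edge]
    (5,8)@(11, 17): e=[0,0,63] → .  [on edge]
    (4,9)@(9, 19): e=[0,-14,77] → .  [on edge]
  covered (5 px):
    . . . . . . . . . .
    . . . . . . . . . .
    . . . . . . . . . .
    . . . . . . . . . .
    . . . . . . . . . .
    . . . . . . X X . .
    . . . . . X X . . .
    . . . . . X . . . .
    . . . . . . . . . .
    . . . . . . . . . .
T2:
  2·area = 236
  edge (14, 20)→(0, 16): d=(-14,-4) top-left  bias=+0
  edge (0, 16)→(3, 0): d=(3,-16) top-left  bias=+0
  edge (3, 0)→(14, 20): d=(11,20) right/bottom  bias=-1
    (1,0)@(3, 1): e=[222,3,11] → X
    (2,0)@(5, 1): e=[230,35,-29] → .
    (1,1)@(3, 3): e=[194,9,33] → X
    (2,1)@(5, 3): e=[202,41,-7] → .
    (1,2)@(3, 5): e=[166,15,55] → X
    (2,2)@(5, 5): e=[174,47,15] → X
    (3,2)@(7, 5): e=[182,79,-25] → .
    (1,3)@(3, 7): e=[138,21,77] → X
    (3,3)@(7, 7): e=[154,85,-3] → .
    (1,4)@(3, 9): e=[110,27,99] → X
    (3,4)@(7, 9): e=[126,91,19] → X
    (4,4)@(9, 9): e=[134,123,-21] → .
  covered (31 px):
    . X . . . . . . . .
    . X . . . . . . . .
    . X X . . . . . . .
    . X X . . . . . . .
    . X X X . . . . . .
    X X X X X . . . . .
    X X X X X . . . . .
    X X X X X X . . . .
    . . X X X X . . . .
    . . . . . X X . . .

Answer: [147,67,22]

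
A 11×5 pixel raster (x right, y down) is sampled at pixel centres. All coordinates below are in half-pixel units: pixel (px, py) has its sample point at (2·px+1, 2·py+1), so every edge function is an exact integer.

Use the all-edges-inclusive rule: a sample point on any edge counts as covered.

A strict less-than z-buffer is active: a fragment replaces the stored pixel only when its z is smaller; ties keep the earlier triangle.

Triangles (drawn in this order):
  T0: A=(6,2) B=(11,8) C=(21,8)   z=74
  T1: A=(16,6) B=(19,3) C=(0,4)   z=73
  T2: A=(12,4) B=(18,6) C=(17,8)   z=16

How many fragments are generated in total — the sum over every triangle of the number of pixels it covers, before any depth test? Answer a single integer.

T0:
  2·area = 60  (B↔C swapped to make it positive)
  edge (6, 2)→(21, 8): d=(15,6) inclusive
  edge (21, 8)→(11, 8): d=(-10,0) inclusive
  edge (11, 8)→(6, 2): d=(-5,-6) inclusive
    (3,1)@(7, 3): e=[9,50,1] → █
    (4,1)@(9, 3): e=[-3,50,13] → ·
    (3,2)@(7, 5): e=[39,30,-9] → ·
    (4,2)@(9, 5): e=[27,30,3] → █
    (5,2)@(11, 5): e=[15,30,15] → █
    (6,2)@(13, 5): e=[3,30,27] → █
    (7,2)@(15, 5): e=[-9,30,39] → ·
    (4,3)@(9, 7): e=[57,10,-7] → ·
    (5,3)@(11, 7): e=[45,10,5] → █
    (7,3)@(15, 7): e=[21,10,29] → █
    (8,3)@(17, 7): e=[9,10,41] → █
    (9,3)@(19, 7): e=[-3,10,53] → ·
  covered (8 px):
    · · · · · · · · · · ·
    · · · █ · · · · · · ·
    · · · · █ █ █ · · · ·
    · · · · · █ █ █ █ · ·
    · · · · · · · · · · ·
T1:
  2·area = 54  (B↔C swapped to make it positive)
  edge (16, 6)→(0, 4): d=(-16,-2) inclusive
  edge (0, 4)→(19, 3): d=(19,-1) inclusive
  edge (19, 3)→(16, 6): d=(-3,3) inclusive
    (10,0)@(21, 1): e=[90,-36,0] → ·  [on edge]
    (9,1)@(19, 3): e=[54,0,0] → █  [on edge]
    (10,1)@(21, 3): e=[58,2,-6] → ·
    (4,2)@(9, 5): e=[2,28,24] → █
    (5,2)@(11, 5): e=[6,30,18] → █
    (6,2)@(13, 5): e=[10,32,12] → █
    (7,2)@(15, 5): e=[14,34,6] → █
    (8,2)@(17, 5): e=[18,36,0] → █  [on edge]
    (9,2)@(19, 5): e=[22,38,-6] → ·
    (4,3)@(9, 7): e=[-30,66,18] → ·
    (5,3)@(11, 7): e=[-26,68,12] → ·
    (6,3)@(13, 7): e=[-22,70,6] → ·
    (7,3)@(15, 7): e=[-18,72,0] → ·  [on edge]
    (6,4)@(13, 9): e=[-54,108,0] → ·  [on edge]
  covered (6 px):
    · · · · · · · · · · ·
    · · · · · · · · · █ ·
    · · · · █ █ █ █ █ · ·
    · · · · · · · · · · ·
    · · · · · · · · · · ·
T2:
  2·area = 14
  edge (12, 4)→(18, 6): d=(6,2) inclusive
  edge (18, 6)→(17, 8): d=(-1,2) inclusive
  edge (17, 8)→(12, 4): d=(-5,-4) inclusive
    (1,0)@(3, 1): e=[0,35,-21] → ·  [on edge]
    (4,1)@(9, 3): e=[0,21,-7] → ·  [on edge]
    (7,2)@(15, 5): e=[0,7,7] → █  [on edge]
    (8,2)@(17, 5): e=[-4,3,15] → ·
    (7,3)@(15, 7): e=[12,5,-3] → ·
    (8,3)@(17, 7): e=[8,1,5] → █
    (9,3)@(19, 7): e=[4,-3,13] → ·
    (10,3)@(21, 7): e=[0,-7,21] → ·  [on edge]
    (8,4)@(17, 9): e=[20,-1,-5] → ·
  covered (2 px):
    · · · · · · · · · · ·
    · · · · · · · · · · ·
    · · · · · · · █ · · ·
    · · · · · · · · █ · ·
    · · · · · · · · · · ·

Final: 16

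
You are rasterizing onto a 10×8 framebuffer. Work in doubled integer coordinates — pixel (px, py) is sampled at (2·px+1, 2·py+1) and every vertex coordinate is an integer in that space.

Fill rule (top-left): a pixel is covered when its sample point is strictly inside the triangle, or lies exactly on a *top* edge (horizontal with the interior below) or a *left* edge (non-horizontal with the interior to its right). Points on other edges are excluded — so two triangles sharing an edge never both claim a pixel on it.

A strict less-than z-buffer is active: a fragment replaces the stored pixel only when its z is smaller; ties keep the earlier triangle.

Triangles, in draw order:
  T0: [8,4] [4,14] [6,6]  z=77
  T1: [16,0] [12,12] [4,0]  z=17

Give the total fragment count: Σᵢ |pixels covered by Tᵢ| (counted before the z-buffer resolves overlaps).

T0:
  2·area = 12
  edge (8, 4)→(4, 14): d=(-4,10) right/bottom  bias=-1
  edge (4, 14)→(6, 6): d=(2,-8) top-left  bias=+0
  edge (6, 6)→(8, 4): d=(2,-2) top-left  bias=+0
    (5,0)@(11, 1): e=[-18,30,0] → ·  [on edge]
    (4,1)@(9, 3): e=[-6,18,0] → ·  [on edge]
    (3,2)@(7, 5): e=[6,6,0] → █  [on edge]
    (4,2)@(9, 5): e=[-14,22,4] → ·
    (2,3)@(5, 7): e=[18,-6,0] → ·  [on edge]
    (3,3)@(7, 7): e=[-2,10,4] → ·
    (1,4)@(3, 9): e=[30,-18,0] → ·  [on edge]
    (0,5)@(1, 11): e=[42,-30,0] → ·  [on edge]
    (2,5)@(5, 11): e=[2,2,8] → █
    (3,5)@(7, 11): e=[-18,18,12] → ·
    (2,6)@(5, 13): e=[-6,6,12] → ·
  covered (2 px):
    · · · · · · · · · ·
    · · · · · · · · · ·
    · · · █ · · · · · ·
    · · · · · · · · · ·
    · · · · · · · · · ·
    · · █ · · · · · · ·
    · · · · · · · · · ·
    · · · · · · · · · ·
T1:
  2·area = 144
  edge (16, 0)→(12, 12): d=(-4,12) right/bottom  bias=-1
  edge (12, 12)→(4, 0): d=(-8,-12) top-left  bias=+0
  edge (4, 0)→(16, 0): d=(12,0) top-left  bias=+0
    (2,0)@(5, 1): e=[128,4,12] → █
    (3,0)@(7, 1): e=[104,28,12] → █
    (4,0)@(9, 1): e=[80,52,12] → █
    (5,0)@(11, 1): e=[56,76,12] → █
    (6,0)@(13, 1): e=[32,100,12] → █
    (7,0)@(15, 1): e=[8,124,12] → █
    (8,0)@(17, 1): e=[-16,148,12] → ·
    (2,1)@(5, 3): e=[120,-12,36] → ·
    (3,1)@(7, 3): e=[96,12,36] → █
    (7,1)@(15, 3): e=[0,108,36] → ·  [on edge]
    (3,2)@(7, 5): e=[88,-4,60] → ·
    (4,2)@(9, 5): e=[64,20,60] → █
    (6,4)@(13, 9): e=[0,36,108] → ·  [on edge]
    (5,7)@(11, 15): e=[0,-36,180] → ·  [on edge]
  covered (17 px):
    · · █ █ █ █ █ █ · ·
    · · · █ █ █ █ · · ·
    · · · · █ █ █ · · ·
    · · · · █ █ █ · · ·
    · · · · · █ · · · ·
    · · · · · · · · · ·
    · · · · · · · · · ·
    · · · · · · · · · ·

Final: 19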